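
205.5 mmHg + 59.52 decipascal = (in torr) 205.5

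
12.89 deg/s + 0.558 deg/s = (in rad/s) 0.2347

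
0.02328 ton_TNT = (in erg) 9.74e+14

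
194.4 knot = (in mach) 0.2937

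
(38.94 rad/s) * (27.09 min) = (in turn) 1.007e+04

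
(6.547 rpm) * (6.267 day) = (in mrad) 3.712e+08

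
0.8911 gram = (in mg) 891.1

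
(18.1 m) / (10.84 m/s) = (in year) 5.295e-08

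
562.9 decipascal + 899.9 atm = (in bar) 911.8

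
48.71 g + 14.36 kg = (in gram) 1.441e+04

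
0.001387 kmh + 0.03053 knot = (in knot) 0.03128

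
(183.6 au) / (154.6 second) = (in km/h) 6.396e+11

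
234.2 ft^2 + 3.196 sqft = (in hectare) 0.002205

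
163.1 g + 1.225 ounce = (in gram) 197.8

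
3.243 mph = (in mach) 0.004258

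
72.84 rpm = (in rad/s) 7.628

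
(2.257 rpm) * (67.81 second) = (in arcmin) 5.51e+04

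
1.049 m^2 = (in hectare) 0.0001049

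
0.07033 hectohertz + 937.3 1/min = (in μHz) 2.265e+07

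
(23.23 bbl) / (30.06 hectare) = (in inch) 0.0004837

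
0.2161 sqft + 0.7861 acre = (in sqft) 3.424e+04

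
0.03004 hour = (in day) 0.001252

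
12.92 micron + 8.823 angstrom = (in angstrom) 1.292e+05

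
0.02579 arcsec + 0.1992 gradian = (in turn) 0.000498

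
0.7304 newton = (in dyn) 7.304e+04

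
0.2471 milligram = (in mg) 0.2471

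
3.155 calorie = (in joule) 13.2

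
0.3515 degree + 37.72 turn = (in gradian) 1.509e+04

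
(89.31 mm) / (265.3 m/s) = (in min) 5.611e-06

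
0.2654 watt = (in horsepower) 0.0003559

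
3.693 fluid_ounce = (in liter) 0.1092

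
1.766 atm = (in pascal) 1.789e+05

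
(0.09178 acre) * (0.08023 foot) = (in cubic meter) 9.083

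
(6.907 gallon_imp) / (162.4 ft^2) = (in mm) 2.081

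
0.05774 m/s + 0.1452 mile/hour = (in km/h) 0.4415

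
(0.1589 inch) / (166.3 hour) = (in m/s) 6.742e-09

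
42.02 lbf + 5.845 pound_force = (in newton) 212.9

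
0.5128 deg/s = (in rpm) 0.08547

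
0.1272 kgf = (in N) 1.247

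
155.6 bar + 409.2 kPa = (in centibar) 1.597e+04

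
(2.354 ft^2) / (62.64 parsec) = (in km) 1.131e-22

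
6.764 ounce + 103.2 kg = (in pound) 227.9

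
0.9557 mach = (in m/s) 325.4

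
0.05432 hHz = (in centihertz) 543.2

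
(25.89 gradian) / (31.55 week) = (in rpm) 2.035e-07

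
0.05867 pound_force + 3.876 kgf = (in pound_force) 8.604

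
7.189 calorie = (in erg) 3.008e+08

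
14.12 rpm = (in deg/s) 84.72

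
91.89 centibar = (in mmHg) 689.2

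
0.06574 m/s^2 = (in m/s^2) 0.06574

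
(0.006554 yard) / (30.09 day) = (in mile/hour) 5.157e-09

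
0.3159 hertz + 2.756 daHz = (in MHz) 2.788e-05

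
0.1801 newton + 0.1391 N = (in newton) 0.3192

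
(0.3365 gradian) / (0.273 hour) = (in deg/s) 0.0003082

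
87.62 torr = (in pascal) 1.168e+04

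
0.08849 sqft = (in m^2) 0.008221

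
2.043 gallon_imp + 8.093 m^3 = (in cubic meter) 8.102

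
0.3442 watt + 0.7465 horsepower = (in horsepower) 0.747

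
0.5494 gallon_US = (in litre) 2.08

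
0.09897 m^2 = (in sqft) 1.065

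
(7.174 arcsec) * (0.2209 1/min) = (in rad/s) 1.281e-07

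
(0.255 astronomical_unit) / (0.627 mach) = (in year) 5.666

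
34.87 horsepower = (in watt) 2.6e+04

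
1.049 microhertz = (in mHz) 0.001049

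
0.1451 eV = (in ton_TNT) 5.556e-30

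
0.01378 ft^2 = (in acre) 3.163e-07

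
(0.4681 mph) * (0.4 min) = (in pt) 1.424e+04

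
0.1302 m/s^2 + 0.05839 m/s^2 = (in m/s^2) 0.1886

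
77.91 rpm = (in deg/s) 467.5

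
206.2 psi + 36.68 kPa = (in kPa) 1458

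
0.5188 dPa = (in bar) 5.188e-07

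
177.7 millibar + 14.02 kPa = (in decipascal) 3.179e+05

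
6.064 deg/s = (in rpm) 1.011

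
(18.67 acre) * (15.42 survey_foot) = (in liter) 3.551e+08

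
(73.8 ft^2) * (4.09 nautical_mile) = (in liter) 5.193e+07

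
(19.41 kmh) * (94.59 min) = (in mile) 19.01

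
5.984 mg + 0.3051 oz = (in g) 8.655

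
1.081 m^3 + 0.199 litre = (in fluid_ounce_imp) 3.805e+04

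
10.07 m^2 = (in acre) 0.002488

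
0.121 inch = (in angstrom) 3.073e+07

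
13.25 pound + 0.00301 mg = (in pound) 13.25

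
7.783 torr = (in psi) 0.1505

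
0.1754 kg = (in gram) 175.4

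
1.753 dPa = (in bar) 1.753e-06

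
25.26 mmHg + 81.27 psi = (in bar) 5.637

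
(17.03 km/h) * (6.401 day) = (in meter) 2.616e+06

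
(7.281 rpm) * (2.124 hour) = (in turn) 927.9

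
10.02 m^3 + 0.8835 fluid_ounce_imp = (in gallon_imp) 2204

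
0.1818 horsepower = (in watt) 135.6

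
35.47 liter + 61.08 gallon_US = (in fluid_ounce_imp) 9386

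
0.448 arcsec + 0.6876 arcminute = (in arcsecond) 41.7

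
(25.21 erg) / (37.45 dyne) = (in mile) 4.183e-06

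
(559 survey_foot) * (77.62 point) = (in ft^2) 50.22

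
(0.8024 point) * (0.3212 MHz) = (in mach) 0.267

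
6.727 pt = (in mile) 1.475e-06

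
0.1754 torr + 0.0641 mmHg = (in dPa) 319.3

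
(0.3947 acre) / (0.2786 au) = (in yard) 4.191e-08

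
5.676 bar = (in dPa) 5.676e+06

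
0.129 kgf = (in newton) 1.265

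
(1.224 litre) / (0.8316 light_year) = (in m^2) 1.556e-19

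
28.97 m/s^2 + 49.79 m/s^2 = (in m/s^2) 78.76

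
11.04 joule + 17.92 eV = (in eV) 6.891e+19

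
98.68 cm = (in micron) 9.868e+05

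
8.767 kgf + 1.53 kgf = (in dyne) 1.01e+07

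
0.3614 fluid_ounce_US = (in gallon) 0.002823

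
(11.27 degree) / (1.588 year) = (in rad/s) 3.928e-09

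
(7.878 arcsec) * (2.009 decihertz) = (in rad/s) 7.673e-06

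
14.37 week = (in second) 8.691e+06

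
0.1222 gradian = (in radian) 0.00192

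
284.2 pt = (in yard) 0.1096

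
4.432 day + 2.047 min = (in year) 0.01215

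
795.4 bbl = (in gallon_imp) 2.782e+04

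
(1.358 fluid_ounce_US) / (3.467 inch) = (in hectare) 4.561e-08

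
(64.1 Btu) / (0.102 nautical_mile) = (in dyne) 3.58e+07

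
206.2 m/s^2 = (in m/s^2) 206.2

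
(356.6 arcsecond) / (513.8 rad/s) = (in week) 5.564e-12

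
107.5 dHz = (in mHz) 1.075e+04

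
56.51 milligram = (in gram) 0.05651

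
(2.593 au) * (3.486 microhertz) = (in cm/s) 1.352e+08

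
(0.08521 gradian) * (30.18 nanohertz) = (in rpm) 3.857e-10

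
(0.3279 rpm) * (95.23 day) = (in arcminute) 9.713e+08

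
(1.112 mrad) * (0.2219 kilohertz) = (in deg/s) 14.14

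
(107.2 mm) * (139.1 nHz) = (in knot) 2.899e-08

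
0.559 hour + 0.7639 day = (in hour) 18.89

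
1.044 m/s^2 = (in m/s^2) 1.044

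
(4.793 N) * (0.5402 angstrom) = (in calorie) 6.188e-11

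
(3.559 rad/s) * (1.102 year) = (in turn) 1.969e+07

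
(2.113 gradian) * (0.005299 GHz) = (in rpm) 1.68e+06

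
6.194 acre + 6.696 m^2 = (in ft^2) 2.699e+05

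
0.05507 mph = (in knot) 0.04785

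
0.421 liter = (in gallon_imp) 0.09261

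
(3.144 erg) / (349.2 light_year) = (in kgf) 9.704e-27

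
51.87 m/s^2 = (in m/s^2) 51.87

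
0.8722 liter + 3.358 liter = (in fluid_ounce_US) 143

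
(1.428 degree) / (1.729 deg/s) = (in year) 2.619e-08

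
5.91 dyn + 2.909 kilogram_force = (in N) 28.53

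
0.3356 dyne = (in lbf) 7.545e-07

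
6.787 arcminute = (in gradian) 0.1257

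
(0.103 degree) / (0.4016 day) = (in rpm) 4.947e-07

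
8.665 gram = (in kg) 0.008665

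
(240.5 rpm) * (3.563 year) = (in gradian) 1.802e+11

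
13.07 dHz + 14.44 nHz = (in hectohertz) 0.01307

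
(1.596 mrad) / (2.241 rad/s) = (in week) 1.178e-09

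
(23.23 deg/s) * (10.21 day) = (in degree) 2.049e+07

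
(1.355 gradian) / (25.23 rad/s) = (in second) 0.0008436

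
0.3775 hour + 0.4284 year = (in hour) 3753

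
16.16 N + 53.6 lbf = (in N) 254.6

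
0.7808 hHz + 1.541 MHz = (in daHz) 1.541e+05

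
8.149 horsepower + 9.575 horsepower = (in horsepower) 17.72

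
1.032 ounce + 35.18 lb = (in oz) 563.9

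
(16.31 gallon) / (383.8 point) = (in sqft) 4.908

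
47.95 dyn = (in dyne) 47.95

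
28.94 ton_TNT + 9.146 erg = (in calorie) 2.894e+10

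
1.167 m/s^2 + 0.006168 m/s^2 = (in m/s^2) 1.173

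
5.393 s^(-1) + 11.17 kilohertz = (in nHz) 1.118e+13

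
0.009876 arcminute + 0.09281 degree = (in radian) 0.001623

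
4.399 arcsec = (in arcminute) 0.07332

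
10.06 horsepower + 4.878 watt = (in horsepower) 10.07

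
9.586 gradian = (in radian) 0.1506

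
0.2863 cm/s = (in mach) 8.408e-06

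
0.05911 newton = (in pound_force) 0.01329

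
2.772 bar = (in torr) 2079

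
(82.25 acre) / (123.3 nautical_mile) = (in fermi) 1.458e+15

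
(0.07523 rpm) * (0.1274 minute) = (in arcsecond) 1.242e+04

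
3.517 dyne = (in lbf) 7.907e-06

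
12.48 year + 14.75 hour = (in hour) 1.093e+05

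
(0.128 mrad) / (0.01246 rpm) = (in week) 1.622e-07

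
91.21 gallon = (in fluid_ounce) 1.167e+04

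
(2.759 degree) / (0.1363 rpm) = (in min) 0.05623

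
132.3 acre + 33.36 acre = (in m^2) 6.704e+05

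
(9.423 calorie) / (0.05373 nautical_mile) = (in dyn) 3.962e+04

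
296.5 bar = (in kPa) 2.965e+04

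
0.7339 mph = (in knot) 0.6377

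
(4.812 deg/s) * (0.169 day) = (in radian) 1226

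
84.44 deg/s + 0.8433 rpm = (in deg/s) 89.5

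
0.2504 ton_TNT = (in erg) 1.048e+16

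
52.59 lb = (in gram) 2.385e+04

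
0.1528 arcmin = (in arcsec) 9.168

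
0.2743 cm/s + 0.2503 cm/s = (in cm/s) 0.5246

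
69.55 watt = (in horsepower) 0.09327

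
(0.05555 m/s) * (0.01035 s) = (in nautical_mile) 3.104e-07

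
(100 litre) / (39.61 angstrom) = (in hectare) 2525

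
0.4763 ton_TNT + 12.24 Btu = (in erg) 1.993e+16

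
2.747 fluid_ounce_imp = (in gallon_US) 0.02062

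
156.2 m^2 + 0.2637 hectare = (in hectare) 0.2793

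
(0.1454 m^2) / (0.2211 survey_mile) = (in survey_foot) 0.001341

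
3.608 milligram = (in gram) 0.003608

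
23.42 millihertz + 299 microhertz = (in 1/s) 0.02372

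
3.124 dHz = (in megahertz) 3.124e-07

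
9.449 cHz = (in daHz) 0.009449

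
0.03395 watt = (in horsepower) 4.553e-05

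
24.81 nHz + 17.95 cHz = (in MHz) 1.795e-07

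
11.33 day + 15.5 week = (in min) 1.726e+05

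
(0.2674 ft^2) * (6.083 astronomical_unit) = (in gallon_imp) 4.973e+12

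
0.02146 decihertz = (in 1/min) 0.1288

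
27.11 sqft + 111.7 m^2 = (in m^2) 114.2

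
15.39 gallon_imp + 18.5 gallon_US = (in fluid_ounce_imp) 4927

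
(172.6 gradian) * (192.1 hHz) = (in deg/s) 2.984e+06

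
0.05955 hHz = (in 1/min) 357.3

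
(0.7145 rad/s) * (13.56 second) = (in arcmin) 3.331e+04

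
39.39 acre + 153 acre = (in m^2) 7.786e+05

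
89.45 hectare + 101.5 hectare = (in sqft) 2.055e+07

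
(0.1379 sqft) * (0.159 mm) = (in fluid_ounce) 0.06888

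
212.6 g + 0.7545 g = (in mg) 2.134e+05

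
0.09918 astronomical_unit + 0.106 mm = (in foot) 4.868e+10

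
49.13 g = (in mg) 4.913e+04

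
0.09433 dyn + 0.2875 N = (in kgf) 0.02932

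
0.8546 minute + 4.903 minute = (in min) 5.758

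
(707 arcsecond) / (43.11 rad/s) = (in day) 9.202e-10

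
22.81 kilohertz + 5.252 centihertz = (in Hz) 2.281e+04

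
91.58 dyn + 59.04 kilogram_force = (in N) 579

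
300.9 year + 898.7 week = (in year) 318.1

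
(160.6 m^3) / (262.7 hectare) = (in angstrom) 6.113e+05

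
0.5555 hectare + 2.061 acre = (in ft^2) 1.496e+05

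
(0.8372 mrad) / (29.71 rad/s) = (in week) 4.659e-11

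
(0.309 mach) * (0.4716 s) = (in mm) 4.962e+04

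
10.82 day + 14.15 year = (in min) 7.453e+06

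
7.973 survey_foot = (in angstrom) 2.43e+10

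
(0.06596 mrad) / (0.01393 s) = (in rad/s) 0.004735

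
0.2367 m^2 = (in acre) 5.849e-05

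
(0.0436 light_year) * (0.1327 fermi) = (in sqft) 0.5892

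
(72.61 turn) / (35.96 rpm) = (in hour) 0.03365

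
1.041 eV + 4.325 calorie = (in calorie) 4.325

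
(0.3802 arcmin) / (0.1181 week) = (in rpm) 1.479e-08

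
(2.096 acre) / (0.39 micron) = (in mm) 2.175e+13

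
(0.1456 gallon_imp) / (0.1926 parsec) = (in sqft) 1.199e-18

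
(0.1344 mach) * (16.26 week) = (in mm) 4.5e+11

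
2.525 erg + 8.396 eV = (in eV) 1.576e+12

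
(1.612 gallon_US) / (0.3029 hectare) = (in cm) 0.0002015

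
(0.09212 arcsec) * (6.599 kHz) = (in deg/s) 0.1689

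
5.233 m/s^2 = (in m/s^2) 5.233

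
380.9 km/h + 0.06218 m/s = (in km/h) 381.1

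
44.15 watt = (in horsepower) 0.05921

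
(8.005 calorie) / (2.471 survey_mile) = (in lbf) 0.001893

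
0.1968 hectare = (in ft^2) 2.118e+04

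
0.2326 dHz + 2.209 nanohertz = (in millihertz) 23.26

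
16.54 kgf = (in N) 162.2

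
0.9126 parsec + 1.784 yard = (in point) 7.982e+19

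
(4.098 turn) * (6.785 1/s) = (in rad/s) 174.7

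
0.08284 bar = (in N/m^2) 8284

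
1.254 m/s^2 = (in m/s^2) 1.254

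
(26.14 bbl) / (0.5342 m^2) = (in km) 0.00778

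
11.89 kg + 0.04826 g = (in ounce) 419.4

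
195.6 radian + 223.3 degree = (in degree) 1.143e+04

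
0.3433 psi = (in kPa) 2.367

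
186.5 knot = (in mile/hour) 214.6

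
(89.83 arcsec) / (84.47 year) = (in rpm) 1.561e-12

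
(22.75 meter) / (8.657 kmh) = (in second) 9.461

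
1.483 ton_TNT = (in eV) 3.873e+28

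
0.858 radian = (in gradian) 54.62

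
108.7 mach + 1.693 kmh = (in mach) 108.7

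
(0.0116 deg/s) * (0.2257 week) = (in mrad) 2.764e+04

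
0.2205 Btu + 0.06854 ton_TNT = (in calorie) 6.854e+07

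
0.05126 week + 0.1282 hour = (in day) 0.3642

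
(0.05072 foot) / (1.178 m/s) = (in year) 4.161e-10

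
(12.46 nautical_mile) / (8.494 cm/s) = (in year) 0.008615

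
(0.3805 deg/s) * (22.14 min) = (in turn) 1.404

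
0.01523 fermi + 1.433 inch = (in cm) 3.64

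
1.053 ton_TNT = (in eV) 2.75e+28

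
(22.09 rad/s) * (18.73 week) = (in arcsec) 5.161e+13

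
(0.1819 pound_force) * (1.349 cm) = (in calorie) 0.002609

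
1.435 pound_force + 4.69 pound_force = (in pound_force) 6.125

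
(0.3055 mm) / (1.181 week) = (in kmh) 1.54e-09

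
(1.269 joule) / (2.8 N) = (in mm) 453.2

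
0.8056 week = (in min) 8120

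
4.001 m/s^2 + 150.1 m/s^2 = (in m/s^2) 154.1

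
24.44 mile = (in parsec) 1.275e-12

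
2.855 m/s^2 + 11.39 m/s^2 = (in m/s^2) 14.25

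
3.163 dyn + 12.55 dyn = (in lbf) 3.532e-05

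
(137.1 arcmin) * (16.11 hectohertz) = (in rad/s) 64.25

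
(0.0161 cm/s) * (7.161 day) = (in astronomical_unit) 6.659e-10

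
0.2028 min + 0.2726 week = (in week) 0.2726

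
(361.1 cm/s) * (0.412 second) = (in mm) 1488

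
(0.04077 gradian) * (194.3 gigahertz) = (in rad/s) 1.244e+08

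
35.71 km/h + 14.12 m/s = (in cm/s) 2404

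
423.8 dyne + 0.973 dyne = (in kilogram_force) 0.0004331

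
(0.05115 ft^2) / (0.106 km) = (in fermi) 4.483e+10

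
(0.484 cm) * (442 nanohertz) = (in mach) 6.283e-12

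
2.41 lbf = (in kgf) 1.093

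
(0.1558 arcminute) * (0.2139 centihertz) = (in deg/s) 5.554e-06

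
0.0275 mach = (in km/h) 33.71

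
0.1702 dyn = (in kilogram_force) 1.736e-07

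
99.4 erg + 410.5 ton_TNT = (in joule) 1.718e+12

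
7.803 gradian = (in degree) 7.023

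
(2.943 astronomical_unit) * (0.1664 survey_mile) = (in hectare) 1.179e+10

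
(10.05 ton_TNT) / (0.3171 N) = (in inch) 5.221e+12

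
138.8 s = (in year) 4.401e-06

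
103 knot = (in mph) 118.5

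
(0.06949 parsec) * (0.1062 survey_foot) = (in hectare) 6.941e+09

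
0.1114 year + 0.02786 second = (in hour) 975.9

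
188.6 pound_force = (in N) 838.9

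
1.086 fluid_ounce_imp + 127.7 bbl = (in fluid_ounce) 6.865e+05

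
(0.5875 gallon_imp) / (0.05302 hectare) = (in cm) 0.0005037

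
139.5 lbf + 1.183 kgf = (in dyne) 6.321e+07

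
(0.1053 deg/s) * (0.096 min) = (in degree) 0.6065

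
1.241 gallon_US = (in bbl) 0.02955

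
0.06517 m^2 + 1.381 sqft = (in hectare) 1.935e-05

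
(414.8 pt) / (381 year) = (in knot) 2.367e-11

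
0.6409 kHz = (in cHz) 6.409e+04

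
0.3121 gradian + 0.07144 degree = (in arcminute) 21.14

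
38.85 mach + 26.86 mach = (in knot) 4.349e+04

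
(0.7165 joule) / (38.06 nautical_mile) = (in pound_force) 2.285e-06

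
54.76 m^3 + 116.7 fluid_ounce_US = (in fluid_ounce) 1.852e+06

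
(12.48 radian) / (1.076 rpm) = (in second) 110.8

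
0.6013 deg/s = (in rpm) 0.1002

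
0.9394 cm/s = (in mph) 0.02101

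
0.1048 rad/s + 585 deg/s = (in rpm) 98.5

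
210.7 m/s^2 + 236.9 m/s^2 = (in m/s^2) 447.6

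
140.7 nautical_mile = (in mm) 2.606e+08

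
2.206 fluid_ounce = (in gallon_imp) 0.01435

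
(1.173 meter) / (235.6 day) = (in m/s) 5.762e-08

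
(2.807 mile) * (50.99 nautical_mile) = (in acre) 1.054e+05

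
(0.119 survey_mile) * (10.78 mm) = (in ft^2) 22.22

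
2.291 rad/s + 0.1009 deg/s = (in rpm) 21.89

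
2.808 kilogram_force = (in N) 27.54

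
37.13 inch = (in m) 0.9431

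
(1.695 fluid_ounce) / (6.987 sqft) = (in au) 5.162e-16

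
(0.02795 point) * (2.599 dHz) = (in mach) 7.526e-09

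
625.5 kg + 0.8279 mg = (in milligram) 6.255e+08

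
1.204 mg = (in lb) 2.654e-06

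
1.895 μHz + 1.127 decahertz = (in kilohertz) 0.01127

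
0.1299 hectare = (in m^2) 1299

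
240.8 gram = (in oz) 8.494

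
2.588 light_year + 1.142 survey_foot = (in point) 6.94e+19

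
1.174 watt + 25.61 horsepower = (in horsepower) 25.61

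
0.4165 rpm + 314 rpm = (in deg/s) 1886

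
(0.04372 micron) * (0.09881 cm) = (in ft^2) 4.65e-10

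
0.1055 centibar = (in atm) 0.001041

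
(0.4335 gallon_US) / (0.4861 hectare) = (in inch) 1.329e-05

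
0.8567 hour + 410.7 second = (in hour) 0.9708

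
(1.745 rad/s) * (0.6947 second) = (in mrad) 1212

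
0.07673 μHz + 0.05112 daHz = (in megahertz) 5.112e-07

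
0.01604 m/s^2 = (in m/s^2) 0.01604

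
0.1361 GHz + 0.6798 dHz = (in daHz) 1.361e+07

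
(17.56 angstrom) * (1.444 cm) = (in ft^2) 2.729e-10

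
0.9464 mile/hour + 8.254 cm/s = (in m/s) 0.5056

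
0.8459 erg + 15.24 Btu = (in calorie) 3843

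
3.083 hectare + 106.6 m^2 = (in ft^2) 3.33e+05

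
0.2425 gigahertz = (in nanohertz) 2.425e+17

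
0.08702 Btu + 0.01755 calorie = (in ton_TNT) 2.196e-08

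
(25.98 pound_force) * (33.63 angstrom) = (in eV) 2.426e+12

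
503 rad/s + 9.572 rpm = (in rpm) 4813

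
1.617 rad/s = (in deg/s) 92.65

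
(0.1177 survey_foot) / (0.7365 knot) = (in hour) 2.63e-05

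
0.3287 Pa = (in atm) 3.244e-06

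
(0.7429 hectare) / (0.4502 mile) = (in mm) 1.025e+04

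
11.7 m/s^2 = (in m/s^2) 11.7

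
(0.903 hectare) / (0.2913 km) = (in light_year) 3.277e-15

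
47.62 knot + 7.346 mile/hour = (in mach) 0.08159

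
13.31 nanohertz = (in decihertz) 1.331e-07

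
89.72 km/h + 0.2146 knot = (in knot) 48.66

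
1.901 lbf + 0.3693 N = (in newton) 8.825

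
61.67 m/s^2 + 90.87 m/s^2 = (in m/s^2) 152.5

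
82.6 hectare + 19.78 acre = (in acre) 223.9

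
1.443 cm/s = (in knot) 0.02805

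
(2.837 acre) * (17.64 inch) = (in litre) 5.144e+06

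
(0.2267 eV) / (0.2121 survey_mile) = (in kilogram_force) 1.085e-23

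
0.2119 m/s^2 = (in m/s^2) 0.2119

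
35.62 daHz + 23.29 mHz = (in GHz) 3.562e-07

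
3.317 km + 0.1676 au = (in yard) 2.742e+10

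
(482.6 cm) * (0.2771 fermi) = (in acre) 3.305e-19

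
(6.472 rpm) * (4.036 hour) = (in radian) 9847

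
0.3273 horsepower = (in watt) 244.1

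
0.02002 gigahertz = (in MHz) 20.02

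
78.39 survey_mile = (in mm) 1.262e+08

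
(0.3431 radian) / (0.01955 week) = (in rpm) 0.0002771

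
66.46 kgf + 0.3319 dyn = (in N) 651.7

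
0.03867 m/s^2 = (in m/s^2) 0.03867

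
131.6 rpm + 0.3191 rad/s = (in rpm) 134.6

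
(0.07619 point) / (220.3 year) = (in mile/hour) 8.654e-15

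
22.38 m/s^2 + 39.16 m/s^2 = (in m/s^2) 61.54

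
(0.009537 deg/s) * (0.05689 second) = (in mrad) 0.009469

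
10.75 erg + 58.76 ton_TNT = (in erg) 2.459e+18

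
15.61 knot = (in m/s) 8.03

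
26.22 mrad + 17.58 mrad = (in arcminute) 150.6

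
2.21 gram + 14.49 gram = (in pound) 0.03682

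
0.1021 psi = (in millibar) 7.04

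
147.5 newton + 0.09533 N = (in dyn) 1.476e+07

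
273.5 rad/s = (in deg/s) 1.567e+04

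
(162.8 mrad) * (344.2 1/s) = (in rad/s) 56.04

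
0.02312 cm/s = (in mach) 6.79e-07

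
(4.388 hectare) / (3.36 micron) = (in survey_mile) 8.115e+06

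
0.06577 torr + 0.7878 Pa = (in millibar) 0.09556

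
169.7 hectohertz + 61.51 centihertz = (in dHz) 1.697e+05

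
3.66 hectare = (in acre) 9.044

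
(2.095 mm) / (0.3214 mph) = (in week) 2.411e-08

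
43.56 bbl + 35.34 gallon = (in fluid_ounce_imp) 2.485e+05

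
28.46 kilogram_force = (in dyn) 2.791e+07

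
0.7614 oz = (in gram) 21.59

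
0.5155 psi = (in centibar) 3.554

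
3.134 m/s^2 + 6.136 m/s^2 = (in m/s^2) 9.27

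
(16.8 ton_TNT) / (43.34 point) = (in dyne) 4.597e+17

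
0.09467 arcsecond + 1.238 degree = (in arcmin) 74.28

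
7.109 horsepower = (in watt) 5301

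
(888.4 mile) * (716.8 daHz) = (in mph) 2.292e+10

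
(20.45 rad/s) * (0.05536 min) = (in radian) 67.93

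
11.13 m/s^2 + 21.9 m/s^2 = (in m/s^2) 33.03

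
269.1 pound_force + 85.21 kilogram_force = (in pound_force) 457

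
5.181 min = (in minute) 5.181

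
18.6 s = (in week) 3.075e-05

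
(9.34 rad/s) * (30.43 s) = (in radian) 284.2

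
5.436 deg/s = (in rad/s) 0.09488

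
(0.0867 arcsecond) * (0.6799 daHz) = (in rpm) 2.729e-05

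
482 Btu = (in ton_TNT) 0.0001215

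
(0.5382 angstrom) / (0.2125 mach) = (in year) 2.359e-20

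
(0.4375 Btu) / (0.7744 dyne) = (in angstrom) 5.961e+17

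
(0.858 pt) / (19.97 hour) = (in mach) 1.236e-11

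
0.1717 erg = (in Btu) 1.627e-11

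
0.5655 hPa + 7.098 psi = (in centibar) 49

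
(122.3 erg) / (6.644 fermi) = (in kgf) 1.877e+08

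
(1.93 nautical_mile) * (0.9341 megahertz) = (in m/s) 3.339e+09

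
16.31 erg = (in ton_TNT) 3.898e-16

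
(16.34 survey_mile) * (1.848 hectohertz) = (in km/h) 1.749e+07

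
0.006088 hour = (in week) 3.624e-05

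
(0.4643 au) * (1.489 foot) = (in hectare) 3.152e+06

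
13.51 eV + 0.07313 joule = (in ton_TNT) 1.748e-11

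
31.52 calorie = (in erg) 1.319e+09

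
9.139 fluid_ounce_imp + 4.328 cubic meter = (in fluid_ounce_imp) 1.523e+05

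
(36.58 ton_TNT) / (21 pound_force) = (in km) 1.638e+06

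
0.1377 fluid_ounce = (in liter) 0.004072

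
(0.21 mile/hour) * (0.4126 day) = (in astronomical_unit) 2.237e-08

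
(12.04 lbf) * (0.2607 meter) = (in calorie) 3.337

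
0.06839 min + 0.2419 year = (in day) 88.29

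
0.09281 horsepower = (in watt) 69.21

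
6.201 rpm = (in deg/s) 37.21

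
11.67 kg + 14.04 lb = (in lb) 39.77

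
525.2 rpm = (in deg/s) 3151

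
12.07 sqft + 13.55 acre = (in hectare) 5.484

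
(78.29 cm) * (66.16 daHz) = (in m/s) 518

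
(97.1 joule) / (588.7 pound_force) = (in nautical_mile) 2.002e-05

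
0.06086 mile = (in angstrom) 9.794e+11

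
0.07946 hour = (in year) 9.071e-06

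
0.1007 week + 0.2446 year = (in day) 89.98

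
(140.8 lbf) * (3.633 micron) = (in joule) 0.002275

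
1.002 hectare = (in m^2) 1.002e+04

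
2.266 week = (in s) 1.37e+06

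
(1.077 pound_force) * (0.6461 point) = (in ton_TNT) 2.61e-13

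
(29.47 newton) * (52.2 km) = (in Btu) 1458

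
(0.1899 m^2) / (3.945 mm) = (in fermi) 4.814e+16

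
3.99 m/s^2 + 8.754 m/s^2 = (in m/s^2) 12.74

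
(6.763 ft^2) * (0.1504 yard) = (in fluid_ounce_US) 2922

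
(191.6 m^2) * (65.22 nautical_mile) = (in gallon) 6.114e+09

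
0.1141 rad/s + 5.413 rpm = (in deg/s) 39.02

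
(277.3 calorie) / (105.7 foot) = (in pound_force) 8.096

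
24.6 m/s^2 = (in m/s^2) 24.6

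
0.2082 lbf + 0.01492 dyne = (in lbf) 0.2082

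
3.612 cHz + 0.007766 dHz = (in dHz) 0.369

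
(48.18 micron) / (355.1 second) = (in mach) 3.985e-10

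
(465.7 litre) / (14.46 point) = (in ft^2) 982.7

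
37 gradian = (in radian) 0.5812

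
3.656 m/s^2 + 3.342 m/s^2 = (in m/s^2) 6.998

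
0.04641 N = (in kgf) 0.004733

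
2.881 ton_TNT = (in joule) 1.205e+10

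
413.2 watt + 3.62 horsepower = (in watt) 3113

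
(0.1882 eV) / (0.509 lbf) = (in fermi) 1.332e-05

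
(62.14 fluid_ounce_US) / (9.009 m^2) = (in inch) 0.008031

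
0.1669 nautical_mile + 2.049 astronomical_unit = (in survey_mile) 1.905e+08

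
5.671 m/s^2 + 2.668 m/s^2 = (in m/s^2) 8.339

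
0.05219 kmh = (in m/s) 0.0145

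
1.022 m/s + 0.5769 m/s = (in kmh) 5.756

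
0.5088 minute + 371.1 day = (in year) 1.017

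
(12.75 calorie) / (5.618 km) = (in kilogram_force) 0.0009683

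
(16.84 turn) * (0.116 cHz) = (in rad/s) 0.1227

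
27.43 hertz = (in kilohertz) 0.02743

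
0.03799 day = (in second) 3282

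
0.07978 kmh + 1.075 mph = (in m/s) 0.5027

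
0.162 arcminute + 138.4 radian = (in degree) 7930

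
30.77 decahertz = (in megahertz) 0.0003077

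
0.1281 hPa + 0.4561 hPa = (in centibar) 0.05842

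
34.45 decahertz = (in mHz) 3.445e+05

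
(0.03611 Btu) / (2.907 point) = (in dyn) 3.715e+09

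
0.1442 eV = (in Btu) 2.19e-23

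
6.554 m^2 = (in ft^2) 70.55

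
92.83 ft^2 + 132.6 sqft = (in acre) 0.005175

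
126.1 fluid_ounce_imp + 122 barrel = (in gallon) 5125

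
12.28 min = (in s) 736.8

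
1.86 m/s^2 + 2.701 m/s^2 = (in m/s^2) 4.561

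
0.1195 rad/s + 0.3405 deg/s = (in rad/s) 0.1254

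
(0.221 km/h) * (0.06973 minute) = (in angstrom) 2.568e+09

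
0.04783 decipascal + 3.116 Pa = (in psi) 0.0004526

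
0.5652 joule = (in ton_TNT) 1.351e-10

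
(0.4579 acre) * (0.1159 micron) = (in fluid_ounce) 7.262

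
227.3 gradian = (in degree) 204.6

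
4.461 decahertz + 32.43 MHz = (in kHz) 3.243e+04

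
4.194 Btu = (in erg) 4.425e+10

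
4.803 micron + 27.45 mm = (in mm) 27.45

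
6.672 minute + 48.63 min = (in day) 0.0384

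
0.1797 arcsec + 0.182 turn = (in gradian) 72.8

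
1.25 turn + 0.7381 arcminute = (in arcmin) 2.7e+04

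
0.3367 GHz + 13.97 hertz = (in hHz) 3.367e+06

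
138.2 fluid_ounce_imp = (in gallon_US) 1.037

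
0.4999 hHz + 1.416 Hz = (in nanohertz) 5.141e+10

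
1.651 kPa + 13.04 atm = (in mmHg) 9923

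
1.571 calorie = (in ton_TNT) 1.571e-09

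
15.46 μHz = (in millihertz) 0.01546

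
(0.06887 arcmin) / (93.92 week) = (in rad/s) 3.527e-13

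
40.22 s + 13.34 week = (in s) 8.068e+06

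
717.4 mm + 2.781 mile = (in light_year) 4.731e-13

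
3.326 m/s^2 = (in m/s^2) 3.326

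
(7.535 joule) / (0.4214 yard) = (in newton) 19.55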